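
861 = 861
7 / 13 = 0.54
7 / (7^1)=1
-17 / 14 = -1.21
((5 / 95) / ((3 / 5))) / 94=5 / 5358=0.00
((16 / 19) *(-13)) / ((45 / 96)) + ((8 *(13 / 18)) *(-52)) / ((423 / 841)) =-224482544 / 361665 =-620.69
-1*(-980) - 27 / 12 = 3911 / 4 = 977.75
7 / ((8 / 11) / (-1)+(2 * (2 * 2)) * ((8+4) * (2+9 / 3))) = 77 / 5272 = 0.01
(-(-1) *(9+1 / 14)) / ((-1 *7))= -127 / 98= -1.30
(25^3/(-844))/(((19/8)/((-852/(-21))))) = -8875000/28063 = -316.25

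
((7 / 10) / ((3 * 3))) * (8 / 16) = 7 / 180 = 0.04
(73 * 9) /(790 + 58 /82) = 26937 /32419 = 0.83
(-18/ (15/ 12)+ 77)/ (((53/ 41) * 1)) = 12833/ 265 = 48.43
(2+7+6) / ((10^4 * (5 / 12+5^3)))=9 / 752500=0.00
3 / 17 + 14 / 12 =137 / 102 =1.34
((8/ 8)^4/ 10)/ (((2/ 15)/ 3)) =9/ 4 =2.25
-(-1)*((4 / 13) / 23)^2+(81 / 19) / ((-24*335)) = -1599107 / 4552298920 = -0.00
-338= -338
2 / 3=0.67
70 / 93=0.75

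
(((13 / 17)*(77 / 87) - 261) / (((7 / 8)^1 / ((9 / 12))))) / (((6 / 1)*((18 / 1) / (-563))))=108382567 / 93177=1163.19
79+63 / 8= 695 / 8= 86.88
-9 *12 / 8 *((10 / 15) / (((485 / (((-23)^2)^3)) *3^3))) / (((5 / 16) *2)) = -1184287112 / 7275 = -162788.61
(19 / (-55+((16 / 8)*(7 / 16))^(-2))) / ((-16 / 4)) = 931 / 10524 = 0.09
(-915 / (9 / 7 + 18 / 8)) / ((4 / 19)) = -40565 / 33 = -1229.24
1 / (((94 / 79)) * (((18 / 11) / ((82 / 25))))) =35629 / 21150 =1.68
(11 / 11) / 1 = 1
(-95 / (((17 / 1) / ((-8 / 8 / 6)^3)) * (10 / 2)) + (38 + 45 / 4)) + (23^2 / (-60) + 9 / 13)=9817103 / 238680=41.13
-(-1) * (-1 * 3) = -3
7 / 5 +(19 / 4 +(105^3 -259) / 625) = 4644839 / 2500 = 1857.94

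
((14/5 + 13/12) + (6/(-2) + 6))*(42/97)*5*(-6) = -8673/97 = -89.41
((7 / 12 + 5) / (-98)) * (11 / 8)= -737 / 9408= -0.08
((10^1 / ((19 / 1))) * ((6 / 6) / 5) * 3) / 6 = 1 / 19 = 0.05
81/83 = 0.98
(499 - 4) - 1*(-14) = 509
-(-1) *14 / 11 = 14 / 11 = 1.27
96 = 96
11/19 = 0.58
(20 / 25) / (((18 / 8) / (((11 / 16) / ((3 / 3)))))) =11 / 45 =0.24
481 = 481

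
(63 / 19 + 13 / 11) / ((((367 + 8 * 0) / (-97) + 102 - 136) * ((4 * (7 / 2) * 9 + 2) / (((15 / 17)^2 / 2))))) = -1025775 / 2833531712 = -0.00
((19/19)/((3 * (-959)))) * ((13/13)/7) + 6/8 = 60413/80556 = 0.75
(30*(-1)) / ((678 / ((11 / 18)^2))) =-0.02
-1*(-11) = 11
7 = 7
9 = 9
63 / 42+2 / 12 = 5 / 3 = 1.67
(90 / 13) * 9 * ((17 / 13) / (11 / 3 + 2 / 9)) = 24786 / 1183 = 20.95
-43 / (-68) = 43 / 68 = 0.63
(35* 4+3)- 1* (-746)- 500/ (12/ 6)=639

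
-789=-789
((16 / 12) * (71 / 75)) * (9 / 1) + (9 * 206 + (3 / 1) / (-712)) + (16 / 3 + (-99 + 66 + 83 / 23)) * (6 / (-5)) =775495859 / 409400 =1894.23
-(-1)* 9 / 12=0.75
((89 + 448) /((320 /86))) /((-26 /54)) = -623457 /2080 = -299.74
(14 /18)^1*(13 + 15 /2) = 287 /18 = 15.94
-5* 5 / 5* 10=-50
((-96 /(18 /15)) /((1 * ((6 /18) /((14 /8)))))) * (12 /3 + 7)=-4620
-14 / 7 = -2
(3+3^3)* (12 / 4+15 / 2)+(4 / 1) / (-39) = 12281 / 39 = 314.90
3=3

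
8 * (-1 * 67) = -536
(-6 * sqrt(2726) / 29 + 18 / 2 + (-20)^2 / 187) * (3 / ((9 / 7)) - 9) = -41660 / 561 + 40 * sqrt(2726) / 29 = -2.24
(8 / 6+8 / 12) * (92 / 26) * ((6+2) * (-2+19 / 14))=-3312 / 91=-36.40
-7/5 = -1.40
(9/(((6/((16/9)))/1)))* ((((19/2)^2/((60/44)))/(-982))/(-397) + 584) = 13660488131/8771715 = 1557.33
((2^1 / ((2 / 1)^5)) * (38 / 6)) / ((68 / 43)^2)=0.16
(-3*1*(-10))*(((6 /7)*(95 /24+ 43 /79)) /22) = 128055 /24332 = 5.26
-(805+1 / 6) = -4831 / 6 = -805.17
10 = 10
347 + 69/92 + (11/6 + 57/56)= 58901/168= 350.60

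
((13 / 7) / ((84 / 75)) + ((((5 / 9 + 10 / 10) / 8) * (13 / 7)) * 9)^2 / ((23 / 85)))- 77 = -654679 / 18032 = -36.31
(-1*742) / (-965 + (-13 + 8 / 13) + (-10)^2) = 4823 / 5703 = 0.85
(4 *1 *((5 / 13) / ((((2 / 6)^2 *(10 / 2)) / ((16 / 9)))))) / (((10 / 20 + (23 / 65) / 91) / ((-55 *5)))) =-16016000 / 5961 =-2686.80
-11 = -11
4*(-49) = -196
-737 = -737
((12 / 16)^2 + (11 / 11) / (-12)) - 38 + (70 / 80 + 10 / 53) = -92747 / 2544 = -36.46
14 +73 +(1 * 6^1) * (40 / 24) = 97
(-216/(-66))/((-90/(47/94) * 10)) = -1/550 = -0.00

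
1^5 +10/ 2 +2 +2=10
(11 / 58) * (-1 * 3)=-33 / 58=-0.57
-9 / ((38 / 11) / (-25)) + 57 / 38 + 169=4477 / 19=235.63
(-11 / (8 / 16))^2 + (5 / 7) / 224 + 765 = 1958437 / 1568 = 1249.00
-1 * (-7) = 7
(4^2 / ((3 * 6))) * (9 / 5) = 8 / 5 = 1.60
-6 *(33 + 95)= -768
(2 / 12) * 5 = 5 / 6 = 0.83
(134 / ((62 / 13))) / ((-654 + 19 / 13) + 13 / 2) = -22646 / 520707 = -0.04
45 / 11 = 4.09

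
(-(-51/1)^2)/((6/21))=-18207/2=-9103.50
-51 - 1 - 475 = -527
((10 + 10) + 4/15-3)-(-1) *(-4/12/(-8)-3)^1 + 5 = 2317/120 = 19.31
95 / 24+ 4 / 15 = 169 / 40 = 4.22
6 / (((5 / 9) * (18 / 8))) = 4.80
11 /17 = 0.65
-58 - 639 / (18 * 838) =-97279 / 1676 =-58.04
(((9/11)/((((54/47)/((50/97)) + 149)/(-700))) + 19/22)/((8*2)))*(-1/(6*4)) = 5714407/750579456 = 0.01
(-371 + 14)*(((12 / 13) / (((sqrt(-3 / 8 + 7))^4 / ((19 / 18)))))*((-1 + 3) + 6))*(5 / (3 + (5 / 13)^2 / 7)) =-526722560 / 5019683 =-104.93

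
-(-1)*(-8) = -8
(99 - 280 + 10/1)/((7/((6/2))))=-513/7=-73.29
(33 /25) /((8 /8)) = 33 /25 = 1.32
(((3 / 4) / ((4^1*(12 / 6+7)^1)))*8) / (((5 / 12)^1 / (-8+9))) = 2 / 5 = 0.40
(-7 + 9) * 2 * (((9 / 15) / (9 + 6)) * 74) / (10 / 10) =296 / 25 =11.84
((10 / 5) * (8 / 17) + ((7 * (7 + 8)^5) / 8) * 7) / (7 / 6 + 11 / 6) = 632559503 / 408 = 1550390.94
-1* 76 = -76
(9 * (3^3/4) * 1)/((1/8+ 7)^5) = 0.00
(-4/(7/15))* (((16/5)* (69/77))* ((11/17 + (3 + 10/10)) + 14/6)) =-1572096/9163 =-171.57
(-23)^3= -12167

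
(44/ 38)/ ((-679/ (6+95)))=-2222/ 12901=-0.17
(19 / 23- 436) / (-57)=10009 / 1311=7.63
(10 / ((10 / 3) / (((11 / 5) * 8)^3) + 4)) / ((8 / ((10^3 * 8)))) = 10222080000 / 4089457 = 2499.62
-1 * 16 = -16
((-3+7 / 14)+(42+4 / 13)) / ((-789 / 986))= -170085 / 3419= -49.75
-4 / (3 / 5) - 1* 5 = -35 / 3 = -11.67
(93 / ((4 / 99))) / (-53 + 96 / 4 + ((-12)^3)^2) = 9207 / 11943820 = 0.00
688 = 688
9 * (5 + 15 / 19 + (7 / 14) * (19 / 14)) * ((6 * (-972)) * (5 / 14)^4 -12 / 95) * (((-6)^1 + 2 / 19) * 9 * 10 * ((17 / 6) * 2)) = 273820706874324 / 16468459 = 16626978.08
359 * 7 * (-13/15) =-2177.93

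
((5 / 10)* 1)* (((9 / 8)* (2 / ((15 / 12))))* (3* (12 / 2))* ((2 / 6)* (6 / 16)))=81 / 40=2.02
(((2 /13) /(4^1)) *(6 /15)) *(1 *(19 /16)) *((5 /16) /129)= 19 /429312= 0.00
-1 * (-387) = 387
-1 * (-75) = 75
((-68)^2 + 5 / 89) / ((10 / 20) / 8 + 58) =6584656 / 82681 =79.64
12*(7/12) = 7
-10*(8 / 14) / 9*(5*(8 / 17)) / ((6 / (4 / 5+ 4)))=-1280 / 1071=-1.20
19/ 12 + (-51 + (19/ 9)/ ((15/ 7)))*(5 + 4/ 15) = -261.83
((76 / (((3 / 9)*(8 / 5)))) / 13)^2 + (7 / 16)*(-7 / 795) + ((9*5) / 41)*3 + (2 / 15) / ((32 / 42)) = 10895406733 / 88136880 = 123.62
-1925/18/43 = -2.49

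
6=6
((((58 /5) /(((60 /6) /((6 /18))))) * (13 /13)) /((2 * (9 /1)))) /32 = 29 /43200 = 0.00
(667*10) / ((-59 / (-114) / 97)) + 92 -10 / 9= 663860002 / 531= 1250207.16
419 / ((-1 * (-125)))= 419 / 125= 3.35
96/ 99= 32/ 33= 0.97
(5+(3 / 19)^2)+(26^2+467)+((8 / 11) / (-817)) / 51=9997463599 / 8708403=1148.02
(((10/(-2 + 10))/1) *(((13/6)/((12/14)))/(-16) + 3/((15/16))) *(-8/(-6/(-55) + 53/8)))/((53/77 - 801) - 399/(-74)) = 1372804895/241573846302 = 0.01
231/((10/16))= 1848/5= 369.60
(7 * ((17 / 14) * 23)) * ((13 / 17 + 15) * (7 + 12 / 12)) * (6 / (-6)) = -24656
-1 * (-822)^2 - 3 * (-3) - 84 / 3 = -675703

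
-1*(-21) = 21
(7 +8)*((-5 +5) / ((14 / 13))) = 0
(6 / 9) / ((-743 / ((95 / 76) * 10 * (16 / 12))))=-100 / 6687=-0.01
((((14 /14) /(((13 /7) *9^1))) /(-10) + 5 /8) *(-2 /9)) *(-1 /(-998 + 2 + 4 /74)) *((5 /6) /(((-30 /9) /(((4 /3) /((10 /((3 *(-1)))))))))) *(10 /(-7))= 107189 /5432427000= 0.00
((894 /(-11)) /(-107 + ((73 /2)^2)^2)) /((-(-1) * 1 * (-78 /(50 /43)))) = 119200 /174610256821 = 0.00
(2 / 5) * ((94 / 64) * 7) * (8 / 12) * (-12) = -329 / 10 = -32.90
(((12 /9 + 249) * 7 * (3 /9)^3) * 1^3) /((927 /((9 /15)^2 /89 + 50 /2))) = 292467938 /167068575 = 1.75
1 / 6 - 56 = -335 / 6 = -55.83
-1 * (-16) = 16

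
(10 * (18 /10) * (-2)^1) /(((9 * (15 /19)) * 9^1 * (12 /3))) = -19 /135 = -0.14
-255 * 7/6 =-595/2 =-297.50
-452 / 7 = -64.57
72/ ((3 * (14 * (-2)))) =-6/ 7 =-0.86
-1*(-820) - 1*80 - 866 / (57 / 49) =-254 / 57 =-4.46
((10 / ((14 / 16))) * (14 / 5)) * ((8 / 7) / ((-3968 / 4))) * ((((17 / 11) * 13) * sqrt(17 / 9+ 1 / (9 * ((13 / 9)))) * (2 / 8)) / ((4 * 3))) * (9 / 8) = -0.02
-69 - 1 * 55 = -124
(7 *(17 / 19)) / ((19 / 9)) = 1071 / 361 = 2.97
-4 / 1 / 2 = -2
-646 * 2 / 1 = -1292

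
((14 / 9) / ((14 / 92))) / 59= 92 / 531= 0.17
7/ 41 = 0.17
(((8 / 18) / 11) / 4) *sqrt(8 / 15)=2 *sqrt(30) / 1485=0.01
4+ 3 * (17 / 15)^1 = 37 / 5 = 7.40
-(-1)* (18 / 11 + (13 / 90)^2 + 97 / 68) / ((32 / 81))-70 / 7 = -656561 / 299200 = -2.19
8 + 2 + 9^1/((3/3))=19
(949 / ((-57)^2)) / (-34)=-949 / 110466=-0.01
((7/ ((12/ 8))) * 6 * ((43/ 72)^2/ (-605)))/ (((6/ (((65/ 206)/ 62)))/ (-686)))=57712837/ 6008561856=0.01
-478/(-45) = 478/45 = 10.62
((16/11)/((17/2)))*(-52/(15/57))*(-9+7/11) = 2908672/10285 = 282.81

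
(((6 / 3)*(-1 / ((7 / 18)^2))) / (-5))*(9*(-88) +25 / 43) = -2093.22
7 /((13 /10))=70 /13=5.38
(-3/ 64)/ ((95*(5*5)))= -3/ 152000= -0.00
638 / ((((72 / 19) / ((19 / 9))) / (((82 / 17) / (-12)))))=-142.87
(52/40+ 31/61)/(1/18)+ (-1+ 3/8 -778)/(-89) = 8967869/217160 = 41.30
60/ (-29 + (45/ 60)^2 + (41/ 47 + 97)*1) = 3008/ 3481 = 0.86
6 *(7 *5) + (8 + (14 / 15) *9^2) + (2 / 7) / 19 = 195254 / 665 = 293.62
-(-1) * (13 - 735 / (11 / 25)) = -18232 / 11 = -1657.45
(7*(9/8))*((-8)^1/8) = -63/8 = -7.88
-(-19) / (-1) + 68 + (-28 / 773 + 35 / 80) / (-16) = 9691549 / 197888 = 48.97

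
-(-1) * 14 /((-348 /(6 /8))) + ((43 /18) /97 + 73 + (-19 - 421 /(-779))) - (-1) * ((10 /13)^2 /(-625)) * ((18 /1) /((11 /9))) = 399781312639613 /7332618407400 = 54.52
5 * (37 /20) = 9.25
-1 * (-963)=963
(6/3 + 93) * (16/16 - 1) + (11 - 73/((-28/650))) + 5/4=1706.89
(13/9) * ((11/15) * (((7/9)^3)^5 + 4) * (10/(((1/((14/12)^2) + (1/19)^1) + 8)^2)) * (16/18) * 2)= 3285332863813594661171104/3348549324391672728873027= 0.98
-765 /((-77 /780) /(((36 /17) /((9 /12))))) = 1684800 /77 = 21880.52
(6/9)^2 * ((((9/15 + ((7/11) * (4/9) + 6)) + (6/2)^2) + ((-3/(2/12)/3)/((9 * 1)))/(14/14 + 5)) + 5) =41128/4455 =9.23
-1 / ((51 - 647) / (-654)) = -327 / 298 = -1.10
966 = 966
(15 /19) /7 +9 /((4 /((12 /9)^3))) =2173 /399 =5.45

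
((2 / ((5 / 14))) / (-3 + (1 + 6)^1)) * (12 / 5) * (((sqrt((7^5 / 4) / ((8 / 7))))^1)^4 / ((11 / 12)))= 872001093663 / 17600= 49545516.69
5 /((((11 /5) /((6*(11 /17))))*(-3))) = -50 /17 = -2.94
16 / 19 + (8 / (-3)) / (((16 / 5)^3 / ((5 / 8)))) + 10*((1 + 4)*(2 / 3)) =2655711 / 77824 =34.12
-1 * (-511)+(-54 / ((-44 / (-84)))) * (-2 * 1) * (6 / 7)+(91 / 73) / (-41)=22641044 / 32923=687.70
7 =7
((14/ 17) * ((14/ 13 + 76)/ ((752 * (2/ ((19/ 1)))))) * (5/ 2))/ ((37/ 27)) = 8995455/ 6149104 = 1.46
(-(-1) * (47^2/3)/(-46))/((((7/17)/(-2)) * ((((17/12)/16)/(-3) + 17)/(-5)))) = -22.91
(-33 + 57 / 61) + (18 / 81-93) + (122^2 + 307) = 8271320 / 549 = 15066.16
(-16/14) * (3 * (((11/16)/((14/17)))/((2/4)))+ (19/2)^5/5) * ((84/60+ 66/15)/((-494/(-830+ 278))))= -34693944303/302575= -114662.30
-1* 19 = -19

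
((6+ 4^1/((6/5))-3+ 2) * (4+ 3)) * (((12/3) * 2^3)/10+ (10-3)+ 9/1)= 1120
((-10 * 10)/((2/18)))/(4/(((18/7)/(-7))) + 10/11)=22275/247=90.18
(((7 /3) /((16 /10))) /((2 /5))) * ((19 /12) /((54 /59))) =196175 /31104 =6.31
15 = 15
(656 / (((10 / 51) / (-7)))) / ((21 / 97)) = -108174.40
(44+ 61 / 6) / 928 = 325 / 5568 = 0.06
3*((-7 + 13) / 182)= 9 / 91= 0.10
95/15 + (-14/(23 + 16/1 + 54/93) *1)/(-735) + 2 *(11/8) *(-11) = -12324967/515340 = -23.92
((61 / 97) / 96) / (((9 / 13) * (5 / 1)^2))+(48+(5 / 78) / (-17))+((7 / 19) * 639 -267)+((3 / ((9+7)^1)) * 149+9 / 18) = 44.86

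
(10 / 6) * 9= 15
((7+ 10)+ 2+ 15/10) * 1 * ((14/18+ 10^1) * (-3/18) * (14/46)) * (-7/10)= 194873/24840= 7.85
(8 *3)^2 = 576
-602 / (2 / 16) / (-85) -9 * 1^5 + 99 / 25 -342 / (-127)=2931476 / 53975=54.31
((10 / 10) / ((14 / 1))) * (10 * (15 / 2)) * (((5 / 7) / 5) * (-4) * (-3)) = 450 / 49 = 9.18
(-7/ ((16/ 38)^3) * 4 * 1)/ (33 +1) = -48013/ 4352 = -11.03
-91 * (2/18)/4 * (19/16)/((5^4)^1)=-0.00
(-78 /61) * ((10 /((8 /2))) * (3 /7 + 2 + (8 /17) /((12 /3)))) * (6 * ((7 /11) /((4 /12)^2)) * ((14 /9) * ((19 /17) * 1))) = -94299660 /193919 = -486.28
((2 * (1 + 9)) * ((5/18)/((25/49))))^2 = 9604/81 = 118.57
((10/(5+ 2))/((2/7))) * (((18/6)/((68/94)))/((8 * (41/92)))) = 5.82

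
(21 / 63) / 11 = 1 / 33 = 0.03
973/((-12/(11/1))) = -10703/12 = -891.92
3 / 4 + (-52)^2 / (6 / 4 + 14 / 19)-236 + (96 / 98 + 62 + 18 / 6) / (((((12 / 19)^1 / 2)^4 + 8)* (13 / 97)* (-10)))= 967.45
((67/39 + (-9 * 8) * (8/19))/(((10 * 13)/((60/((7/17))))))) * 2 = -64.11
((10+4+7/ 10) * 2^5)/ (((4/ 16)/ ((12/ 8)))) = 14112/ 5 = 2822.40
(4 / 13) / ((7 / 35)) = 20 / 13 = 1.54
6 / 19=0.32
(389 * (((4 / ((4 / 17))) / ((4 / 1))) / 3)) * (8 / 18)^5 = 1692928 / 177147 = 9.56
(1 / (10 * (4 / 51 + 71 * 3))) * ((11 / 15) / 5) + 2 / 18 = 2718433 / 24450750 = 0.11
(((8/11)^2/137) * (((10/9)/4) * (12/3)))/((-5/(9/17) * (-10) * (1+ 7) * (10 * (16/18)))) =9/14090450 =0.00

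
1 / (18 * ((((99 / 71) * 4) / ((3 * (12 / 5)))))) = 71 / 990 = 0.07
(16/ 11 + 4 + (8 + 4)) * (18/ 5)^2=62208/ 275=226.21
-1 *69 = -69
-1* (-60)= 60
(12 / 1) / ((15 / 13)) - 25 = -73 / 5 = -14.60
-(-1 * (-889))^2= -790321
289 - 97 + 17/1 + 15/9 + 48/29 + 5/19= 351403/1653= 212.58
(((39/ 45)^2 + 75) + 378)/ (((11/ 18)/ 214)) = 43696232/ 275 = 158895.39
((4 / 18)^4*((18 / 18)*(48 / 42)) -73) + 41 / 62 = -72.34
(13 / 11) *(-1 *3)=-39 / 11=-3.55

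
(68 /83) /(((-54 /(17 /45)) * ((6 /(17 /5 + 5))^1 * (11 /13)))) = -0.01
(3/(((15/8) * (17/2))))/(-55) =-16/4675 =-0.00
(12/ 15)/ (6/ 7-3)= -28/ 75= -0.37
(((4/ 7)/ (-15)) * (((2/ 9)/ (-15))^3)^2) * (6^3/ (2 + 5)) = -2048/ 164788228828125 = -0.00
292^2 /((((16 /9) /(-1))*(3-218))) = 47961 /215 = 223.07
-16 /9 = -1.78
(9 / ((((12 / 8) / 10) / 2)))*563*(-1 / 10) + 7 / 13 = -87821 / 13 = -6755.46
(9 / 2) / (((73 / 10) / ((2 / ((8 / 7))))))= 315 / 292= 1.08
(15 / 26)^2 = 225 / 676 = 0.33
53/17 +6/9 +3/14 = 4.00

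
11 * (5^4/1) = 6875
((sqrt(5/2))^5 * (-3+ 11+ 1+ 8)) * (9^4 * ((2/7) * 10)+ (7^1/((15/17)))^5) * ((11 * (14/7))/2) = 49871019470591 * sqrt(10)/1701000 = 92713704.15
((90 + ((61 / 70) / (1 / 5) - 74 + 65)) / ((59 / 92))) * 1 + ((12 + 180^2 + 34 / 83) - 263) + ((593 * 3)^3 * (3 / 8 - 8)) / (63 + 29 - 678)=11778151995072265 / 160699952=73292815.89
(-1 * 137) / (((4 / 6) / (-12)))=2466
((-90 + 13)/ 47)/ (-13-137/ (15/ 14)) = 1155/ 99311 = 0.01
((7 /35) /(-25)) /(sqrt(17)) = -sqrt(17) /2125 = -0.00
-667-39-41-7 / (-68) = -50789 / 68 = -746.90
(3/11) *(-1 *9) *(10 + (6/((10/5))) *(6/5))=-1836/55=-33.38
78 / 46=39 / 23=1.70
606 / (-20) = -303 / 10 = -30.30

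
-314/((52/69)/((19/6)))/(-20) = 68609/1040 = 65.97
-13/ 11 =-1.18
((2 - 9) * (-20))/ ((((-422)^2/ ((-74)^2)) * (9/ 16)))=3066560/ 400689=7.65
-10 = -10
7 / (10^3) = 7 / 1000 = 0.01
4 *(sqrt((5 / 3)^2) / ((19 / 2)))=40 / 57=0.70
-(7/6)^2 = -49/36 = -1.36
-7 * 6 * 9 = -378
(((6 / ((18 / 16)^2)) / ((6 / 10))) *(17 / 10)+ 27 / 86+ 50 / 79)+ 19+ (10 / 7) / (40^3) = 33.38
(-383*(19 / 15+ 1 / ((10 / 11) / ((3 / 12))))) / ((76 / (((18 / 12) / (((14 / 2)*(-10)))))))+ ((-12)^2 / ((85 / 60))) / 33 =51679097 / 15917440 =3.25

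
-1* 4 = -4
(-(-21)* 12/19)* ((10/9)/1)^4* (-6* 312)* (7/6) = -44149.88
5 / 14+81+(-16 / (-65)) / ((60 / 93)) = 371911 / 4550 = 81.74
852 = 852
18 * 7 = 126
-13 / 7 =-1.86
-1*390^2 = -152100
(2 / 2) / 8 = 1 / 8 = 0.12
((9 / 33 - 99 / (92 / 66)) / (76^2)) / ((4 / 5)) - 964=-11269940531 / 11690624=-964.02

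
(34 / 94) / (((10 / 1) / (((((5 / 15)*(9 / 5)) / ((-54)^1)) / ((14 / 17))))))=-289 / 592200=-0.00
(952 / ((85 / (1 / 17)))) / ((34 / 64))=1.24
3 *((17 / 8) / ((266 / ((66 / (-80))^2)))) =55539 / 3404800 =0.02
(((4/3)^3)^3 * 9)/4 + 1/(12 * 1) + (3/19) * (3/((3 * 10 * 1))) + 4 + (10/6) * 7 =45.73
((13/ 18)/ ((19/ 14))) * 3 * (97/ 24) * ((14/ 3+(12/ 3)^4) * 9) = 3451357/ 228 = 15137.53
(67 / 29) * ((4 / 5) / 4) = 67 / 145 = 0.46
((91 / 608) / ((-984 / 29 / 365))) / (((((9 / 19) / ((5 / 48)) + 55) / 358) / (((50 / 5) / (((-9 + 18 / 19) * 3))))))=81899055875 / 20440143936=4.01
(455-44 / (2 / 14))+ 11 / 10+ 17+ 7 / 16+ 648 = 65083 / 80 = 813.54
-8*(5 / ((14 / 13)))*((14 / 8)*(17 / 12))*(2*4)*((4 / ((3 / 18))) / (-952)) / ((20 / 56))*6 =312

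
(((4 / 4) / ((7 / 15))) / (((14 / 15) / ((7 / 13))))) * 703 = 158175 / 182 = 869.09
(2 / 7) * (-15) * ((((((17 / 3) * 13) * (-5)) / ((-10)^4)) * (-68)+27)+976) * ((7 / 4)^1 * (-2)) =1508257 / 100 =15082.57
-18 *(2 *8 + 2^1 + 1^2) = -342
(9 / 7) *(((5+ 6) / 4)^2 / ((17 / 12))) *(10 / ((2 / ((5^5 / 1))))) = 51046875 / 476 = 107241.33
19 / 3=6.33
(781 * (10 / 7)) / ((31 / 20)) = 156200 / 217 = 719.82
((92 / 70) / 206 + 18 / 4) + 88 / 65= 549279 / 93730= 5.86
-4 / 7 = -0.57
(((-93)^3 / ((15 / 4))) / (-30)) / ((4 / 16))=714984 / 25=28599.36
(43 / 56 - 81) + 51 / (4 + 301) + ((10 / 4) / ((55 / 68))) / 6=-44837437 / 563640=-79.55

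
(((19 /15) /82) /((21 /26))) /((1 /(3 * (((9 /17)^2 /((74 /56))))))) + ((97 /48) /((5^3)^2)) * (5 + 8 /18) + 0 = 38096376989 /2959287750000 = 0.01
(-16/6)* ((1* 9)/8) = -3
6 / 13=0.46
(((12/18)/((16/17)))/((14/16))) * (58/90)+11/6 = 2.36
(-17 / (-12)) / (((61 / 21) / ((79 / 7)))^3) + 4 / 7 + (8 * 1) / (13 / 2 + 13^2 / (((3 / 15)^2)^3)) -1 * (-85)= 5660939673929923 / 33564897996084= 168.66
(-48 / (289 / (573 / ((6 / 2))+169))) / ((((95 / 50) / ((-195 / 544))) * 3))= 351000 / 93347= 3.76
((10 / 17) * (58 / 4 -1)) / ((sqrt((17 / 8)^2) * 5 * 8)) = 27 / 289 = 0.09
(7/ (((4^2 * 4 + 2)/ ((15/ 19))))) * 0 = 0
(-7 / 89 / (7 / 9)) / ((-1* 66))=3 / 1958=0.00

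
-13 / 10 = -1.30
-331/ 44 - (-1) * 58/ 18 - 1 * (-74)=27601/ 396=69.70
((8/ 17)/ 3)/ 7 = 8/ 357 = 0.02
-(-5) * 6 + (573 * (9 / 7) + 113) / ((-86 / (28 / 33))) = 30674 / 1419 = 21.62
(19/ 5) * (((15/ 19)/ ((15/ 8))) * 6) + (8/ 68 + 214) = 19016/ 85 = 223.72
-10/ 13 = -0.77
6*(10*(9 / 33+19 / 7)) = 13800 / 77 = 179.22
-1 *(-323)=323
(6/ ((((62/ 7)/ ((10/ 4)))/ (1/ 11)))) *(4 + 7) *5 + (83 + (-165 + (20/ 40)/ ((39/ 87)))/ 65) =2329952/ 26195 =88.95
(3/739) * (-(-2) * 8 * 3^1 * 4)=0.78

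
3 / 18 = 1 / 6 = 0.17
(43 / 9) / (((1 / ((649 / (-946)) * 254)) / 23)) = -172339 / 9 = -19148.78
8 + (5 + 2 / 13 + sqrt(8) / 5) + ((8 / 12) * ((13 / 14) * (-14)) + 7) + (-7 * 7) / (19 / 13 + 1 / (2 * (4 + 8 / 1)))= -55160 / 2613 + 2 * sqrt(2) / 5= -20.54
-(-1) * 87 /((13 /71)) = 6177 /13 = 475.15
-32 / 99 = -0.32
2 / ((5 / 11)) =22 / 5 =4.40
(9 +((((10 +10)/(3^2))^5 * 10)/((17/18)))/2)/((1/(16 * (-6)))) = -1056122656/37179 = -28406.43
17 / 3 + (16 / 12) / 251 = 4271 / 753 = 5.67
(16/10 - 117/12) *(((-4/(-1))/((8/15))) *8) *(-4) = 1956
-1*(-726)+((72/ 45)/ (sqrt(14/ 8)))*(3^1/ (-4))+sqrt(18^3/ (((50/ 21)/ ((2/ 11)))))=-12*sqrt(7)/ 35+54*sqrt(462)/ 55+726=746.20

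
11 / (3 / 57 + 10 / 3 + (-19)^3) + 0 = -627 / 390770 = -0.00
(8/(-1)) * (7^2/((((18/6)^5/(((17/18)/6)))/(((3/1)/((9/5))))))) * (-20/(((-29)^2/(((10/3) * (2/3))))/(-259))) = -862988000/148980627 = -5.79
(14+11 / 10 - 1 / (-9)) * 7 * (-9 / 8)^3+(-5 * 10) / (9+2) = -8794453 / 56320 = -156.15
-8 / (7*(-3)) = 0.38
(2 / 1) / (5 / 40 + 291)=16 / 2329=0.01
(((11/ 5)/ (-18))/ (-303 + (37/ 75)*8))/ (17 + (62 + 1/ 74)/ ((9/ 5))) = 555/ 69870413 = 0.00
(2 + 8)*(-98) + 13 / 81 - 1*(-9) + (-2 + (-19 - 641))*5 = -346748 / 81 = -4280.84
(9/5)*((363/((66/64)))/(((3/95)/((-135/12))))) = -225720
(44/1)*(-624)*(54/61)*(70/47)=-103783680/2867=-36199.40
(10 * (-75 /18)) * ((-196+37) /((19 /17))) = 112625 /19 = 5927.63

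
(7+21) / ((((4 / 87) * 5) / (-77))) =-9378.60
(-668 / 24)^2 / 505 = 27889 / 18180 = 1.53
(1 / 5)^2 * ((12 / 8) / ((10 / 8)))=6 / 125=0.05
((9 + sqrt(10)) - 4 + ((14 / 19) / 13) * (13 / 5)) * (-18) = -8802 / 95 - 18 * sqrt(10) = -149.57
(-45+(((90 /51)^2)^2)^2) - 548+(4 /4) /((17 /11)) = -3476010437110 /6975757441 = -498.30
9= 9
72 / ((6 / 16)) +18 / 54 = 577 / 3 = 192.33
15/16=0.94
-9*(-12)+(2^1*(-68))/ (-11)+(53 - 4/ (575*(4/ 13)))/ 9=2395594/ 18975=126.25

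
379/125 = 3.03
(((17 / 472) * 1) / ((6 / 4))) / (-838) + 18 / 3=3559807 / 593304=6.00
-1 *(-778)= 778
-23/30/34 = -23/1020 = -0.02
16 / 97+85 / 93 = 9733 / 9021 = 1.08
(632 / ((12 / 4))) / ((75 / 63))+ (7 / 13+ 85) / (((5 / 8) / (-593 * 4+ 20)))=-104559448 / 325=-321721.38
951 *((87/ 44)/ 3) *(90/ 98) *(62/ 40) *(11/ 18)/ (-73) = -854949/ 114464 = -7.47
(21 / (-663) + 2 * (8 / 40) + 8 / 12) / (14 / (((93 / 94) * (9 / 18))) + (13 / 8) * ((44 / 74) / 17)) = 15741428 / 431301715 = 0.04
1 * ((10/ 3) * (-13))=-130/ 3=-43.33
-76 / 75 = -1.01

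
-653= -653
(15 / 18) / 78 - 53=-24799 / 468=-52.99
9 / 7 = 1.29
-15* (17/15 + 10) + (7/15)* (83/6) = -14449/90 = -160.54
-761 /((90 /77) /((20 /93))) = -117194 /837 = -140.02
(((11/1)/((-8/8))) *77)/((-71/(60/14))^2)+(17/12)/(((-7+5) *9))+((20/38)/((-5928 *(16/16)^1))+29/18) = -55579573109/35770008456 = -1.55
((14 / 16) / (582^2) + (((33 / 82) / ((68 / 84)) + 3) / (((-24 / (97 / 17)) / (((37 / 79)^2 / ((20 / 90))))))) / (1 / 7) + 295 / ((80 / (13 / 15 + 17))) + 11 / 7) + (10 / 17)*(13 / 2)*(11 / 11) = 28726485312334009 / 438348878781030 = 65.53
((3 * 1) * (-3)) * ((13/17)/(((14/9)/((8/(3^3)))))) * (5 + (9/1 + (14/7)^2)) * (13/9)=-4056/119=-34.08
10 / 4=5 / 2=2.50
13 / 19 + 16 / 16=32 / 19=1.68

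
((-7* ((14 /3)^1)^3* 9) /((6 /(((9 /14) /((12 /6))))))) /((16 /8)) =-343 /2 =-171.50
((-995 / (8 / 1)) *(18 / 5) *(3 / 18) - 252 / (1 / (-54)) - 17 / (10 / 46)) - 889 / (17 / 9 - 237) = 284791513 / 21160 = 13458.96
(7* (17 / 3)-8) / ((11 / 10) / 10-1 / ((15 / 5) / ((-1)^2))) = -9500 / 67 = -141.79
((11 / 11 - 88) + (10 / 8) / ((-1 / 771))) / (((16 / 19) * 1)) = -79857 / 64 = -1247.77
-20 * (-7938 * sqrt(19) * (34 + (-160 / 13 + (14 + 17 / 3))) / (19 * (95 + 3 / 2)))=170719920 * sqrt(19) / 47671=15610.14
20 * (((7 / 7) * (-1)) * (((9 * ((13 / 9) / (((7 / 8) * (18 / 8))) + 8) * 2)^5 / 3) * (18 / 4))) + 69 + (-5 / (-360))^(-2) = -952912793288034343447 / 330812181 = -2880525107653.26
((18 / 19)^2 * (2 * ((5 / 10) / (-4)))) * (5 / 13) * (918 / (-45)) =8262 / 4693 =1.76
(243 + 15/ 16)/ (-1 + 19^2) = 1301/ 1920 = 0.68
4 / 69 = 0.06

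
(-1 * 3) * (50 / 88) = -75 / 44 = -1.70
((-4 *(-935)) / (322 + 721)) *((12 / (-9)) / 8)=-1870 / 3129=-0.60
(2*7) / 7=2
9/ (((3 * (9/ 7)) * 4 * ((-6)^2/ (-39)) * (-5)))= 91/ 720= 0.13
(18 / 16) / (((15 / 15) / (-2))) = -9 / 4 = -2.25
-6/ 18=-1/ 3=-0.33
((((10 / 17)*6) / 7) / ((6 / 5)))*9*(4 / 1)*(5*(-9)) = -81000 / 119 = -680.67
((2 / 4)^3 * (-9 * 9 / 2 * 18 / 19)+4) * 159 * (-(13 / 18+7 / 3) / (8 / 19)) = 352715 / 384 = 918.53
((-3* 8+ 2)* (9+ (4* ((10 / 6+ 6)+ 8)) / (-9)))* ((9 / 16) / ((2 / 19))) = -11495 / 48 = -239.48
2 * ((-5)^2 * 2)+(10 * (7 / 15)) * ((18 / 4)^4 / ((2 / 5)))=78145 / 16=4884.06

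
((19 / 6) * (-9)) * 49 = -2793 / 2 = -1396.50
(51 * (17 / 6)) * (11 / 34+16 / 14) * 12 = 17799 / 7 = 2542.71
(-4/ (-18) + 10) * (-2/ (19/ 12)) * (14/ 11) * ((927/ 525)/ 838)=-75808/ 2189275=-0.03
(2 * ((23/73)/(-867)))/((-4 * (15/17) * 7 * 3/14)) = 23/167535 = 0.00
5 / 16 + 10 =165 / 16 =10.31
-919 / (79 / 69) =-63411 / 79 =-802.67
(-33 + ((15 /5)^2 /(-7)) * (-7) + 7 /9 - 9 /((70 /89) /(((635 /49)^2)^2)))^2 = 54961976419325254757227180201 /527606005722985476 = 104172385877.24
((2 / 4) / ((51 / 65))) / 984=65 / 100368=0.00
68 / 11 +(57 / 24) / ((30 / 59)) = 28651 / 2640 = 10.85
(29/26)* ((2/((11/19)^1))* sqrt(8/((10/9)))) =3306* sqrt(5)/715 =10.34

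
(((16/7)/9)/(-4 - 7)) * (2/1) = -32/693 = -0.05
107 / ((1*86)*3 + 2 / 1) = 107 / 260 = 0.41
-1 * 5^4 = -625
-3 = -3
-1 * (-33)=33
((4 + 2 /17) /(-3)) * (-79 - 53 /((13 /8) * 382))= 13745830 /126633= 108.55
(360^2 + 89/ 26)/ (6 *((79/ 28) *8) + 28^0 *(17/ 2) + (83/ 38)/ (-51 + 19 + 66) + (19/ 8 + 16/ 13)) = 30475467316/ 34706921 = 878.08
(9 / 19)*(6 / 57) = 18 / 361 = 0.05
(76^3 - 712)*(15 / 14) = 3286980 / 7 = 469568.57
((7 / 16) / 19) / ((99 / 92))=161 / 7524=0.02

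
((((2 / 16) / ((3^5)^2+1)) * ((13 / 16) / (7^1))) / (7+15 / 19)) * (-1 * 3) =-741 / 7830502400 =-0.00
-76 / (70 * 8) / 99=-19 / 13860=-0.00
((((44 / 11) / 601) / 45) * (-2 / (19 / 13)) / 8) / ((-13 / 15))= 1 / 34257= 0.00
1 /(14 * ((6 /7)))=1 /12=0.08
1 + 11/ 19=30/ 19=1.58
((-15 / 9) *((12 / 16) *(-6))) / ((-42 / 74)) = -185 / 14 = -13.21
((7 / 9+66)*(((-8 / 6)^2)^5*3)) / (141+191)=157548544 / 14703201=10.72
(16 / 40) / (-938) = -1 / 2345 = -0.00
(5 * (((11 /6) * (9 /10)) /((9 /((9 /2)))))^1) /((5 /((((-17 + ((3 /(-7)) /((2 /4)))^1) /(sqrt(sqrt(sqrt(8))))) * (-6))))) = 68.16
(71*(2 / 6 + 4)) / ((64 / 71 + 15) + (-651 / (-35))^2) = 126025 / 148224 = 0.85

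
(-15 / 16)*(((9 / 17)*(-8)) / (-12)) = -45 / 136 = -0.33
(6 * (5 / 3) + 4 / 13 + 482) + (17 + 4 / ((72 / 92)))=60187 / 117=514.42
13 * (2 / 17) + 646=11008 / 17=647.53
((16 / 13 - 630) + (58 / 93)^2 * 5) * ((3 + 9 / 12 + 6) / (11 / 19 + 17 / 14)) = -4686804689 / 1375191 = -3408.11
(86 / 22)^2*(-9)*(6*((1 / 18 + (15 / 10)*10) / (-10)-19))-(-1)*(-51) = 20412267 / 1210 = 16869.64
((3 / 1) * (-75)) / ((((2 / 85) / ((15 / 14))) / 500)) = -35859375 / 7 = -5122767.86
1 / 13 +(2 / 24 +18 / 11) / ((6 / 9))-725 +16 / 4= -821785 / 1144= -718.34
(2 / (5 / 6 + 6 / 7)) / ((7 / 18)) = 216 / 71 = 3.04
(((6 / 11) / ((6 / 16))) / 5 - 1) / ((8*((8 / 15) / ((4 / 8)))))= -0.08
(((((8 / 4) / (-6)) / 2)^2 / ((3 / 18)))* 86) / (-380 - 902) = -0.01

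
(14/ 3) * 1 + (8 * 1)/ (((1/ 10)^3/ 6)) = 144014/ 3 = 48004.67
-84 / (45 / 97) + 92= -1336 / 15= -89.07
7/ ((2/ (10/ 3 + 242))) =2576/ 3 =858.67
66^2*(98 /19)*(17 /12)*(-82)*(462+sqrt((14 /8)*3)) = -22910652072 /19 - 24795078*sqrt(21) /19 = -1211804073.36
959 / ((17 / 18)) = 17262 / 17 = 1015.41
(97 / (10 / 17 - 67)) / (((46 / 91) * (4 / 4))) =-150059 / 51934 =-2.89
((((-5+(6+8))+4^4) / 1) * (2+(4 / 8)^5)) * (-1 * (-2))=17225 / 16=1076.56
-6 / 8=-0.75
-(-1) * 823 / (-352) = -823 / 352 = -2.34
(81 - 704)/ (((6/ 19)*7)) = -1691/ 6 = -281.83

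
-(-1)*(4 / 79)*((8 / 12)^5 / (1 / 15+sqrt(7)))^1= -320 / 5036013+1600*sqrt(7) / 1678671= 0.00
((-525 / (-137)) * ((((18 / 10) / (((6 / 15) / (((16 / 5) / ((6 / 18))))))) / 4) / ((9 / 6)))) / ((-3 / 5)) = -6300 / 137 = -45.99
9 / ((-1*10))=-9 / 10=-0.90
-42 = -42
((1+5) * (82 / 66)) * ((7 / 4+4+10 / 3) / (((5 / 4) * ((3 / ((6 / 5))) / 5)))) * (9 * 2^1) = 107256 / 55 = 1950.11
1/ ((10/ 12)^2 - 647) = -36/ 23267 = -0.00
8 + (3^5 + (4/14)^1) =251.29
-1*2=-2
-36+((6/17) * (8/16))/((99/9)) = -6729/187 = -35.98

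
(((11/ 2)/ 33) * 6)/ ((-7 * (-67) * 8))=1/ 3752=0.00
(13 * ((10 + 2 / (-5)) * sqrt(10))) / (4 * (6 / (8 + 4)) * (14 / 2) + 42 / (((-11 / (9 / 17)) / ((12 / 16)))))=233376 * sqrt(10) / 23345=31.61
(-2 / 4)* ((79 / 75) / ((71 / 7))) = -553 / 10650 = -0.05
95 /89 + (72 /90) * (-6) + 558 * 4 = 991579 /445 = 2228.27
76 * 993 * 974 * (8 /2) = 294023328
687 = 687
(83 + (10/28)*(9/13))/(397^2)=15151/28684838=0.00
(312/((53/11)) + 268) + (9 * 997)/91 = 2080445/4823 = 431.36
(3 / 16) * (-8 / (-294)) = 1 / 196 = 0.01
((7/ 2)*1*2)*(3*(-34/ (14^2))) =-51/ 14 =-3.64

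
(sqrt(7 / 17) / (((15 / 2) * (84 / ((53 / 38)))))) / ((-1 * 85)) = -0.00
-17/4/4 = -1.06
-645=-645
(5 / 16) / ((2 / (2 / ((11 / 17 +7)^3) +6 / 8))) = 0.12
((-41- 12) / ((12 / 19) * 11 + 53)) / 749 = -0.00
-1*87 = -87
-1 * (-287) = 287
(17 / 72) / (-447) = -17 / 32184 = -0.00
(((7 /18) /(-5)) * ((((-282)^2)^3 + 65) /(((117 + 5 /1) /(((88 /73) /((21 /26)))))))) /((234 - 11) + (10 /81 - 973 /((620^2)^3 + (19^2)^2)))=-12254682930613771502067837934754301 /5714037598489348822246075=-2144662634.68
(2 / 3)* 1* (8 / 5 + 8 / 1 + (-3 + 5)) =116 / 15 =7.73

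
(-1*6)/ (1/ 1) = -6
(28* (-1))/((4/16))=-112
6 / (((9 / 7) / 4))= 56 / 3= 18.67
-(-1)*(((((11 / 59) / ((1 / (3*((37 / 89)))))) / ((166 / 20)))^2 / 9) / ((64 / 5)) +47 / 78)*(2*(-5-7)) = -71422159401139 / 4938710501114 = -14.46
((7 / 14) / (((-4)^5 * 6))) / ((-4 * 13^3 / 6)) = 1 / 17997824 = 0.00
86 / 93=0.92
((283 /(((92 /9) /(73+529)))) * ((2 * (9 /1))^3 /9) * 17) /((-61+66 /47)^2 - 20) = 9327925912284 /179432683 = 51985.66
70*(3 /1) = 210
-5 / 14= -0.36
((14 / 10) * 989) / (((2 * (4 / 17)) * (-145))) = -117691 / 5800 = -20.29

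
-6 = -6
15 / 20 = 3 / 4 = 0.75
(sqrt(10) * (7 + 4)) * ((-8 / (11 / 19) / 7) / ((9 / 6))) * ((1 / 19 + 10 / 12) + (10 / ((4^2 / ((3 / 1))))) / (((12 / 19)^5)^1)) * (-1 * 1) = 246399197 * sqrt(10) / 870912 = 894.67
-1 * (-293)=293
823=823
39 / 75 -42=-1037 / 25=-41.48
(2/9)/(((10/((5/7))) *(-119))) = -1/7497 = -0.00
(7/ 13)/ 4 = 7/ 52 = 0.13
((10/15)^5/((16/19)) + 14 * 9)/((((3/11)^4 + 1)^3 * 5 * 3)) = 12026457539594872/1453811118181245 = 8.27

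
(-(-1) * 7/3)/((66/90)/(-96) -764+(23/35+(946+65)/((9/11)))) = 23520/4760947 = 0.00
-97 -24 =-121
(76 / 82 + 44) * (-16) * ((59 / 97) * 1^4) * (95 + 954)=-1824051552 / 3977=-458650.13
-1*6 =-6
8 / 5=1.60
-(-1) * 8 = 8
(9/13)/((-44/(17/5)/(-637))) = 7497/220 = 34.08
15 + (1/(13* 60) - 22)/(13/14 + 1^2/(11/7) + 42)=14.50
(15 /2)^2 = 225 /4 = 56.25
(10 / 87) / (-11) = -10 / 957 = -0.01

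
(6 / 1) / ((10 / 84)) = 252 / 5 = 50.40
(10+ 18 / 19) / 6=104 / 57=1.82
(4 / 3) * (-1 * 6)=-8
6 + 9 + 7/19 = 292/19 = 15.37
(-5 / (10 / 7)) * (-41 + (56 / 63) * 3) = 805 / 6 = 134.17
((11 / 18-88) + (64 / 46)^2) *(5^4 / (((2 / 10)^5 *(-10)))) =317845703125 / 19044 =16690070.53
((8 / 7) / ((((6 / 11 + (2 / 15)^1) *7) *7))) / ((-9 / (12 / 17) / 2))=-220 / 40817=-0.01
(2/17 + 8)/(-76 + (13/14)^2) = -9016/83453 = -0.11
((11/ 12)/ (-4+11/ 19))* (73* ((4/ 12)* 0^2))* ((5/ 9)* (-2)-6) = 0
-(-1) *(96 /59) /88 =12 /649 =0.02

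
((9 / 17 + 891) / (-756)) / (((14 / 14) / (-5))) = 2105 / 357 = 5.90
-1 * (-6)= 6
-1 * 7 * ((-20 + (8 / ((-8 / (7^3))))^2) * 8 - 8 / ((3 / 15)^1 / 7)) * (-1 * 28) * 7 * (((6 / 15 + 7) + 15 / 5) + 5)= 99384804288 / 5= 19876960857.60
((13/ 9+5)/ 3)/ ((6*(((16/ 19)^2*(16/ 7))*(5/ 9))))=73283/ 184320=0.40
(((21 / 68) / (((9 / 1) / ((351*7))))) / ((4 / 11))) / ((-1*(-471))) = 21021 / 42704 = 0.49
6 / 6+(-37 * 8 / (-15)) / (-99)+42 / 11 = 6859 / 1485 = 4.62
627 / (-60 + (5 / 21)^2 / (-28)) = -37044 / 3545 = -10.45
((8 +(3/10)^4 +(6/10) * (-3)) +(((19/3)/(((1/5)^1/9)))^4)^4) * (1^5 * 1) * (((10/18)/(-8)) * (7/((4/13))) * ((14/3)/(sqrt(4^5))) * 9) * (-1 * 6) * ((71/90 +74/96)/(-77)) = -1936149590744076039962827278647145080572750493633/4055040000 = -477467445634093878226312800000000000000.00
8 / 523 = 0.02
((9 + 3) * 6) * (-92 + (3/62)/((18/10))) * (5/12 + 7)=-1522523/31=-49113.65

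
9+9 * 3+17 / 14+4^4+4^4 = 7689 / 14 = 549.21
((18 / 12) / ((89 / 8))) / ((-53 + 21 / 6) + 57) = 8 / 445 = 0.02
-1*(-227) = 227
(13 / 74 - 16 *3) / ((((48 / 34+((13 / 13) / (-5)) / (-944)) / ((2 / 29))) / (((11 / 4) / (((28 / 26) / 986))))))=-172582378540 / 29343923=-5881.37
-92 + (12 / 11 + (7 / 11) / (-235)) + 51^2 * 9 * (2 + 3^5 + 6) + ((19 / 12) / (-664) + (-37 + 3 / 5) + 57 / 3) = 121020362629957 / 20597280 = 5875550.69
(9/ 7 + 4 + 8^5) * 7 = 229413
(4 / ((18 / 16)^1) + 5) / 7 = 11 / 9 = 1.22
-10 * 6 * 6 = -360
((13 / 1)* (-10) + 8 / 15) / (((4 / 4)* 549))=-1942 / 8235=-0.24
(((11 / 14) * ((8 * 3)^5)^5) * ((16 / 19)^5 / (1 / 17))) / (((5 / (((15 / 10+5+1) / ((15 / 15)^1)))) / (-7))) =-4707429515136132828779625303341426295177216 / 2476099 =-1901147536966871206999246000000000000.00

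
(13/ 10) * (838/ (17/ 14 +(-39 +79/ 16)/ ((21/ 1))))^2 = 515323501056/ 93845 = 5491219.58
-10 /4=-5 /2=-2.50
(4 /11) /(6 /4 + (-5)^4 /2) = 2 /1727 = 0.00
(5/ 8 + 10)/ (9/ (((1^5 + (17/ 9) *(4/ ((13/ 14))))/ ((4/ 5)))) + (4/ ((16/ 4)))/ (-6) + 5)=1362975/ 721108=1.89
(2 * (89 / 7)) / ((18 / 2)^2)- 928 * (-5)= 2631058 / 567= 4640.31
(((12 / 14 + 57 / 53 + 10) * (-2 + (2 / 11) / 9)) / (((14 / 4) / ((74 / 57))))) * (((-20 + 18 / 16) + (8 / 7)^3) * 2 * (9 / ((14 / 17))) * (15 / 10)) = 6990329229 / 1399783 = 4993.87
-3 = -3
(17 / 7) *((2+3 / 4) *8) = 374 / 7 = 53.43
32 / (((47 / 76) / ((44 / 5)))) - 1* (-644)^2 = -97355952 / 235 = -414280.65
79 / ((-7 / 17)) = -1343 / 7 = -191.86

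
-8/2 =-4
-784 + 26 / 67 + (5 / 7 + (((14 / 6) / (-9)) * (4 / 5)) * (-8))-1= -49527424 / 63315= -782.24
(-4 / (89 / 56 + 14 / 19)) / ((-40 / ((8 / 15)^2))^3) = 2179072 / 3523974609375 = 0.00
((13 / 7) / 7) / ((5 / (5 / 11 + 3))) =494 / 2695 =0.18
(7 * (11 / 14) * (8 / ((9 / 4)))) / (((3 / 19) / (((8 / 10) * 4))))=53504 / 135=396.33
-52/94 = -26/47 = -0.55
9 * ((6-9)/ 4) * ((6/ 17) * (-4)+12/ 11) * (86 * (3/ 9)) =11610/ 187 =62.09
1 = 1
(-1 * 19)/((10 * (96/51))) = -323/320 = -1.01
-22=-22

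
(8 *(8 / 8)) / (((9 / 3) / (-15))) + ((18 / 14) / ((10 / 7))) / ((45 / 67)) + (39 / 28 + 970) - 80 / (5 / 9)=552113 / 700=788.73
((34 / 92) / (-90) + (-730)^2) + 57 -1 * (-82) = 2206781443 / 4140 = 533039.00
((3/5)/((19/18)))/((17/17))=54/95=0.57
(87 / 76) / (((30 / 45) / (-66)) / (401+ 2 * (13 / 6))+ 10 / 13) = 597168 / 401267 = 1.49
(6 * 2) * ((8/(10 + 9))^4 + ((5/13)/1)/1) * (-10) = -84582360/1694173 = -49.93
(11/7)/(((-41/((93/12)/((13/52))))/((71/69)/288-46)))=311687981/5703264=54.65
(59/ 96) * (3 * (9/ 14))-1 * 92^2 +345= -3636781/ 448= -8117.81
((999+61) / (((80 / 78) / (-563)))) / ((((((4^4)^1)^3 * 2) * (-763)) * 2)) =1163721 / 102408126464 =0.00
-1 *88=-88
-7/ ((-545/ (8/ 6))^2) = -112/ 2673225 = -0.00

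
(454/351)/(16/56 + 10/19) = 30191/18954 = 1.59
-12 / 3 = -4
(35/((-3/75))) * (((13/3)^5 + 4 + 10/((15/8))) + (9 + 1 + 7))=-330480500/243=-1360002.06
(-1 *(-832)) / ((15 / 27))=7488 / 5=1497.60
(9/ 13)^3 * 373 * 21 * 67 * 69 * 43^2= 48810859987239/ 2197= 22217050517.63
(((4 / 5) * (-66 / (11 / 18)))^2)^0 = 1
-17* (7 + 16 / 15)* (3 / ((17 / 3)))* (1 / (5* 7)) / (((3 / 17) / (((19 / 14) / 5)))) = -39083 / 12250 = -3.19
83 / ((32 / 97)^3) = 2311.76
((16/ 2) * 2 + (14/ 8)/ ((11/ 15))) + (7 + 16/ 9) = 10757/ 396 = 27.16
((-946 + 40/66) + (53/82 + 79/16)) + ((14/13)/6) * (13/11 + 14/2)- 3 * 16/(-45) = -439619419/469040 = -937.27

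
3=3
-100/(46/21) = -1050/23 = -45.65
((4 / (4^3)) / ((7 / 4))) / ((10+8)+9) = 1 / 756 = 0.00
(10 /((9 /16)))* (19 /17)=3040 /153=19.87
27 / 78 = 9 / 26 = 0.35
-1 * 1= -1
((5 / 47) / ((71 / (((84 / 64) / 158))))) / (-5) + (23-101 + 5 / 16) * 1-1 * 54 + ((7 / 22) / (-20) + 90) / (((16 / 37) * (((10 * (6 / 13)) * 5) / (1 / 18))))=-1314737425647841 / 10021891968000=-131.19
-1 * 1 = -1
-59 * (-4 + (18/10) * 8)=-3068/5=-613.60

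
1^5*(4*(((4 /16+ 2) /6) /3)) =1 /2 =0.50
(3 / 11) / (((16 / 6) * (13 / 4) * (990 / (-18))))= -9 / 15730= -0.00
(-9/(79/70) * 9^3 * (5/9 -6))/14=178605/79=2260.82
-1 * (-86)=86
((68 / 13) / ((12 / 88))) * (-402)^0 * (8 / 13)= 11968 / 507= 23.61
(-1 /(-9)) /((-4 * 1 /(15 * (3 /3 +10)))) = -55 /12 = -4.58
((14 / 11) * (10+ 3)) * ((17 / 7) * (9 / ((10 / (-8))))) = -15912 / 55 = -289.31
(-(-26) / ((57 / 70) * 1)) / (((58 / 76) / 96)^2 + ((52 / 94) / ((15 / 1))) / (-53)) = -5292366643200 / 104860513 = -50470.54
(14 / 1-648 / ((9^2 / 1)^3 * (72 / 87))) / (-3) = -275533 / 59049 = -4.67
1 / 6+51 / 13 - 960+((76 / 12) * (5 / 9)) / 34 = -5703299 / 5967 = -955.81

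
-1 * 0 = 0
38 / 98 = 19 / 49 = 0.39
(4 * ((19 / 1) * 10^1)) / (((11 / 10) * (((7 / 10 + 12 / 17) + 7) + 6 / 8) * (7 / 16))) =41344000 / 239701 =172.48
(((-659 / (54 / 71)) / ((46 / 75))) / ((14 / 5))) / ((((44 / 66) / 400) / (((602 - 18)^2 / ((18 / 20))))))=-498677162000000 / 4347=-114717543593.28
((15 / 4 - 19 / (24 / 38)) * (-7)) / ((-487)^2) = 553 / 711507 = 0.00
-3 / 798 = -1 / 266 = -0.00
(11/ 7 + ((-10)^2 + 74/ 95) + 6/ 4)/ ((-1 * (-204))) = 138121/ 271320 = 0.51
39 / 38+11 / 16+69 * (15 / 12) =26741 / 304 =87.96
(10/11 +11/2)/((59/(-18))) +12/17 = -13785/11033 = -1.25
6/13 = 0.46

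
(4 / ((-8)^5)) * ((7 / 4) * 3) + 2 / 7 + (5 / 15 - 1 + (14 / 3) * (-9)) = -42.38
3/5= 0.60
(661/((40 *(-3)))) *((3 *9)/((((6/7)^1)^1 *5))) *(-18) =624.64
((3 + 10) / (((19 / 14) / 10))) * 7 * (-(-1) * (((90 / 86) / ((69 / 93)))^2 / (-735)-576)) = -7177720378140 / 18584299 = -386224.97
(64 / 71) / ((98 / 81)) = 2592 / 3479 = 0.75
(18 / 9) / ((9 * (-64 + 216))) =1 / 684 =0.00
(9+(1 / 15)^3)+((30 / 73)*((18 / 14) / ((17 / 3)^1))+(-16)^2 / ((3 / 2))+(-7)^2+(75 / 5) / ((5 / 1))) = 6794890562 / 29318625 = 231.76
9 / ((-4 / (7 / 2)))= -63 / 8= -7.88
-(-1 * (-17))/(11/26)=-442/11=-40.18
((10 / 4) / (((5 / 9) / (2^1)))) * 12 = 108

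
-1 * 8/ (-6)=4/ 3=1.33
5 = 5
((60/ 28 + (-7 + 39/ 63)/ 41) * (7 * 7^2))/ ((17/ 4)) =335356/ 2091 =160.38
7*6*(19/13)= 798/13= 61.38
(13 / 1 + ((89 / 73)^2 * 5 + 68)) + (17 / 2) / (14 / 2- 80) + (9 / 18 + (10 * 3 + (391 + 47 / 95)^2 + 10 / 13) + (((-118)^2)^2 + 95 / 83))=10068989001185170049 / 51893668775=194031164.86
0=0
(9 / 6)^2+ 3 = 21 / 4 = 5.25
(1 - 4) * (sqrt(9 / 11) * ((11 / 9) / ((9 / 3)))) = -sqrt(11) / 3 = -1.11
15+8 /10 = 79 /5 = 15.80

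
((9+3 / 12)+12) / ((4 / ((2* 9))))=765 / 8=95.62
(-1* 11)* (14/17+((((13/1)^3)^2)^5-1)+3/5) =-2449695926812698537955815589698901211/85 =-28819952080149394564186070000000000.00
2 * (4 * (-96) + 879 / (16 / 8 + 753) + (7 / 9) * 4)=-5160458 / 6795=-759.45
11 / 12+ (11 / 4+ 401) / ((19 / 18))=4601 / 12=383.42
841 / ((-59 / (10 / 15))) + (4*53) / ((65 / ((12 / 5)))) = -96362 / 57525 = -1.68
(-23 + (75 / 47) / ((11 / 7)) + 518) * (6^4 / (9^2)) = 4103040 / 517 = 7936.25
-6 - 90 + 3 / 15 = -479 / 5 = -95.80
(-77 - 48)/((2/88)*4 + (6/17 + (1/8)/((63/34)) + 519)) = -5890500/24481451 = -0.24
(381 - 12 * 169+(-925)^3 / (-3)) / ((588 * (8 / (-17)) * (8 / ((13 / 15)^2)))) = -284228829079 / 3175200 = -89515.25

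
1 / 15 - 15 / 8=-217 / 120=-1.81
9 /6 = 1.50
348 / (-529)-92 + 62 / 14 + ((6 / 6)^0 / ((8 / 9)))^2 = -20609689 / 236992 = -86.96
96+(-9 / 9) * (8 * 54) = -336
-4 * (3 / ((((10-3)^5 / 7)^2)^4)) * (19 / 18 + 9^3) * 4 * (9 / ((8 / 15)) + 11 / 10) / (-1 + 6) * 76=-718076804 / 82832075568294048472897440075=-0.00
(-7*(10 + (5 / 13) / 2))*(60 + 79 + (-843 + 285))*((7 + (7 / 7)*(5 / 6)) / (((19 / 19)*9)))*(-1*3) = -36530515 / 468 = -78056.66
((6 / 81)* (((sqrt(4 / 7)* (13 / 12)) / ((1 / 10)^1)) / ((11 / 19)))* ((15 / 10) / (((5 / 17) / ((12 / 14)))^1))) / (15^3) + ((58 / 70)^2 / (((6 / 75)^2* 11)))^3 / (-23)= -9294114390625 / 230501685568 + 8398* sqrt(7) / 16372125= -40.32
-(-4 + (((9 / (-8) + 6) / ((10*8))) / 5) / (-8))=102439 / 25600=4.00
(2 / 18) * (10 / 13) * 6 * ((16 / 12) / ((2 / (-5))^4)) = 26.71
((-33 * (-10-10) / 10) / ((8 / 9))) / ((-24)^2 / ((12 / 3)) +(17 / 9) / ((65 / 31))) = 173745 / 339068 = 0.51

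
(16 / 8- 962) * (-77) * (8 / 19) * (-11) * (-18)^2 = -110926686.32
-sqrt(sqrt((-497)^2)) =-sqrt(497) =-22.29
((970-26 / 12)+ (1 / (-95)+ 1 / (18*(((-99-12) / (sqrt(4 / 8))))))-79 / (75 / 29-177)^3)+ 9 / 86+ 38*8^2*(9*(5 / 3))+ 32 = 37479.93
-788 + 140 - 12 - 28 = -688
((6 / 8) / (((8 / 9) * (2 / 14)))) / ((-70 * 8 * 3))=-9 / 2560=-0.00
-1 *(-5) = 5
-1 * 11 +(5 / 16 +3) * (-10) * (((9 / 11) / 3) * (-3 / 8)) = -5359 / 704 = -7.61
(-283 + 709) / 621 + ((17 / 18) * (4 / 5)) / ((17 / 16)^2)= 23846 / 17595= 1.36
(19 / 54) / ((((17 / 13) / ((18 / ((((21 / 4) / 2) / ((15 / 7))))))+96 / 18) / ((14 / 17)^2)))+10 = 441964990 / 44002851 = 10.04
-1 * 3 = -3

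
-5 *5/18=-1.39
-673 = -673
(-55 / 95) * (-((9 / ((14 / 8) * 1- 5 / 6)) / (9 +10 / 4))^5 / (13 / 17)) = 7993144737792 / 23275920972161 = 0.34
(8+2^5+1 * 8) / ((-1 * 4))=-12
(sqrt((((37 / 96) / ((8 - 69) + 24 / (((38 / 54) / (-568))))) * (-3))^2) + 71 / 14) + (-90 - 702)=-1759018155 / 2235296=-786.93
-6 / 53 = -0.11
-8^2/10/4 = -8/5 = -1.60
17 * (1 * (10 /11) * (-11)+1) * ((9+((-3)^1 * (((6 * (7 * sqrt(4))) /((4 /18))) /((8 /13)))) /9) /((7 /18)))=1078191 /14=77013.64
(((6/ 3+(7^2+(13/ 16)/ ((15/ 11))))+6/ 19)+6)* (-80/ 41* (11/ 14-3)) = 8186387/ 32718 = 250.21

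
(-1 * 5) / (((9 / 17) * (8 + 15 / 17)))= -1445 / 1359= -1.06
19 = 19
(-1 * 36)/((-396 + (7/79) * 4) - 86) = 1422/19025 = 0.07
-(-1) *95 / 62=95 / 62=1.53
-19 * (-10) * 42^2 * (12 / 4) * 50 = 50274000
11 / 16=0.69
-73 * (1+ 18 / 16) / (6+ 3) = -1241 / 72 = -17.24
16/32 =1/2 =0.50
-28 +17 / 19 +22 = -5.11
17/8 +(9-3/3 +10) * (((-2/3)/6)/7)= 103/56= 1.84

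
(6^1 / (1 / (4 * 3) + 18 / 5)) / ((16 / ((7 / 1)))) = 315 / 442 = 0.71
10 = 10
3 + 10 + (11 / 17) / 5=1116 / 85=13.13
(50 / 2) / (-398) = -25 / 398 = -0.06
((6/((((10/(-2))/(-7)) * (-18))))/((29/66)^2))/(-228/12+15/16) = 162624/1215245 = 0.13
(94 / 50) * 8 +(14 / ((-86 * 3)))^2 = 6258241 / 416025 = 15.04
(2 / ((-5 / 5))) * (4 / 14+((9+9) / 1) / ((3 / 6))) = -508 / 7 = -72.57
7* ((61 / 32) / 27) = 427 / 864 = 0.49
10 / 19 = 0.53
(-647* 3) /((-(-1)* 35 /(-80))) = 31056 /7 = 4436.57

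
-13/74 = -0.18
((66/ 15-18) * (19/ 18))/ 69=-0.21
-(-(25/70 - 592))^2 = -68608089/196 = -350041.27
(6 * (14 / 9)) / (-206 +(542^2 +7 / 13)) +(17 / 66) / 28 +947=6678735561277 / 7052450328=947.01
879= 879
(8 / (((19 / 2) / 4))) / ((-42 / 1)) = -32 / 399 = -0.08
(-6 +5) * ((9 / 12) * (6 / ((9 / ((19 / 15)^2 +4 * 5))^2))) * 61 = -1441388581 / 911250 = -1581.77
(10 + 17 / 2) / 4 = 4.62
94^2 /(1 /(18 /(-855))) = -17672 /95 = -186.02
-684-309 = -993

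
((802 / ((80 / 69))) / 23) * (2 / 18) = 401 / 120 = 3.34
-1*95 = -95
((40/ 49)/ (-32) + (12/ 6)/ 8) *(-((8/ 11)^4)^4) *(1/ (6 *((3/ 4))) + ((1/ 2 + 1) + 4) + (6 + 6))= -4081387162304512/ 167469676610209281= -0.02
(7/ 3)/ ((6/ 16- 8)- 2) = -0.24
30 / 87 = 10 / 29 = 0.34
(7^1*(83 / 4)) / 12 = 581 / 48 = 12.10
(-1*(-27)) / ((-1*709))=-27 / 709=-0.04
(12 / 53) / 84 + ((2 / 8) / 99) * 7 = 2993 / 146916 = 0.02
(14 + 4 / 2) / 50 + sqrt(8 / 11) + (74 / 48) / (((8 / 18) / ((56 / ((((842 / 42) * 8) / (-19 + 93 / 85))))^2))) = 2 * sqrt(22) / 11 + 278471460203 / 2048905960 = 136.77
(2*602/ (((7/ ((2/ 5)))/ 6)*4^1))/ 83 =516/ 415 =1.24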